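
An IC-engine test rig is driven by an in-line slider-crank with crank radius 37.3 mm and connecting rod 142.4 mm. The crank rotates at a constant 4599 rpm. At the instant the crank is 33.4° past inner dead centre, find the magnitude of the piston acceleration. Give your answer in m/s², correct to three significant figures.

8160

ω = 2π·4599/60 = 481.6 rad/s
x(θ) = r cosθ + √(L² − r² sin²θ); with ω constant, a = ω²·d²x/dθ².
d²x/dθ² = −r cosθ − r²(cos2θ)/√u − r⁴ sin²2θ/(4u^{3/2}),  u = L² − r² sin²θ = 0.0198562 m².
Substituting r = 0.0373 m, L = 0.1424 m, θ = 33.4°: d²x/dθ² = -0.035176 m.
a = ω²·d²x/dθ² = (481.6)²·(-0.035176) = -8158.8 m/s²;  |a| = 8158.8 m/s².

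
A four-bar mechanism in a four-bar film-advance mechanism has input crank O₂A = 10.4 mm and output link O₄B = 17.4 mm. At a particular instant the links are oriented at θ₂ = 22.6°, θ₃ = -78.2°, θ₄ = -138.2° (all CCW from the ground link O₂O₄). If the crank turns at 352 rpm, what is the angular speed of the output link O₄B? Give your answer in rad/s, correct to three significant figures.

ω₂ = 36.86 rad/s (from 352 rpm).
Differentiating the loop-closure r₂e^{iθ₂}+r₃e^{iθ₃}=r₁+r₄e^{iθ₄} gives r₂ω₂e^{iθ₂}+r₃ω₃e^{iθ₃}=r₄ω₄e^{iθ₄}.
Eliminating the other unknown: ω₄ = r₂ω₂ sin(θ₂−θ₃) / [r₄ sin(θ₄−θ₃)].
Numerator sine = +0.98229; denominator sine = -0.86603.
Result = 0.0104·36.86·(+0.98229) / (0.0174·(-0.86603)) = -24.99 rad/s; magnitude 24.99 rad/s.

25.0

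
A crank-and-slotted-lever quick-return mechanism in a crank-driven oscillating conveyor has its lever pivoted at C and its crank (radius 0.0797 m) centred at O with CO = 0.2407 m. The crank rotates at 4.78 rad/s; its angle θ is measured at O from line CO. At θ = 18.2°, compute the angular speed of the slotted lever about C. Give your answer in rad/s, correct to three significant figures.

1.17

ω = 4.78 rad/s
Crank pin A relative to C: A = (d + r cosθ, r sinθ); lever angle φ = atan2(r sinθ, d + r cosθ).
Differentiating tanφ: φ̇ = rω(d cosθ + r)/(d² + r² + 2dr cosθ).
d² + r² + 2dr cosθ = |CA|² = 0.100737 m²;  d cosθ + r = +0.30836 m.
|ω_lever| = |0.0797·4.78·+0.30836| / 0.100737 = 1.1661 rad/s.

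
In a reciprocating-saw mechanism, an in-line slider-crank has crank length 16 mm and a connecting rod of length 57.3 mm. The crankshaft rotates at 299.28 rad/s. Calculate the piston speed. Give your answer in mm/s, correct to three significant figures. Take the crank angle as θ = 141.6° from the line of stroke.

2310

ω = 299.3 rad/s
For an in-line slider-crank, x = r cosθ + √(L² − r² sin²θ), so v = −rω sinθ·[1 + r cosθ/√(L² − r² sin²θ)].
With r = 0.016 m, L = 0.0573 m, θ = 141.6°: √(L² − r² sin²θ) = 0.056432 m.
v = −0.016·299.3·0.62115·[1 + 0.016·-0.78369/0.056432] = -2.3135 m/s.
|v| = 2.3135 m/s = 2313.5 mm/s.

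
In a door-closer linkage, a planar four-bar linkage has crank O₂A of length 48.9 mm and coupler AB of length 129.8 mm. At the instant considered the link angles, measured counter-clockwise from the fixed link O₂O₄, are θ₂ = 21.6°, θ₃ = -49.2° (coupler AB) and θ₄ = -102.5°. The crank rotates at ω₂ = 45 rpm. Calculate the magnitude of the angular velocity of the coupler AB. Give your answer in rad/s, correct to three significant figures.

ω₂ = 4.712 rad/s (from 45 rpm).
Differentiating the loop-closure r₂e^{iθ₂}+r₃e^{iθ₃}=r₁+r₄e^{iθ₄} gives r₂ω₂e^{iθ₂}+r₃ω₃e^{iθ₃}=r₄ω₄e^{iθ₄}.
Eliminating the other unknown: ω₃ = r₂ω₂ sin(θ₄−θ₂) / [r₃ sin(θ₃−θ₄)].
Numerator sine = -0.82806; denominator sine = +0.80178.
Result = 0.0489·4.712·(-0.82806) / (0.1298·(+0.80178)) = -1.8335 rad/s; magnitude 1.8335 rad/s.

1.83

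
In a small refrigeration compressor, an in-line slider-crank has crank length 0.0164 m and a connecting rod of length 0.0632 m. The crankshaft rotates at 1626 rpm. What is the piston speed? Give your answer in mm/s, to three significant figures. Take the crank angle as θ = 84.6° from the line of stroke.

ω = 2π·1626/60 = 170.3 rad/s
For an in-line slider-crank, x = r cosθ + √(L² − r² sin²θ), so v = −rω sinθ·[1 + r cosθ/√(L² − r² sin²θ)].
With r = 0.0164 m, L = 0.0632 m, θ = 84.6°: √(L² − r² sin²θ) = 0.061055 m.
v = −0.0164·170.3·0.99556·[1 + 0.0164·0.09411/0.061055] = -2.8504 m/s.
|v| = 2.8504 m/s = 2850.4 mm/s.

2850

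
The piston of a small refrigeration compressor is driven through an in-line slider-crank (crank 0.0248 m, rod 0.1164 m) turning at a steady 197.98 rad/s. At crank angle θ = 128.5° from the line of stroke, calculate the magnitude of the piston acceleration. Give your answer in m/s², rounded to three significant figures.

ω = 198 rad/s
x(θ) = r cosθ + √(L² − r² sin²θ); with ω constant, a = ω²·d²x/dθ².
d²x/dθ² = −r cosθ − r²(cos2θ)/√u − r⁴ sin²2θ/(4u^{3/2}),  u = L² − r² sin²θ = 0.0131723 m².
Substituting r = 0.0248 m, L = 0.1164 m, θ = 128.5°: d²x/dθ² = +0.016584 m.
a = ω²·d²x/dθ² = (198)²·(+0.016584) = +650.05 m/s²;  |a| = 650.05 m/s².

650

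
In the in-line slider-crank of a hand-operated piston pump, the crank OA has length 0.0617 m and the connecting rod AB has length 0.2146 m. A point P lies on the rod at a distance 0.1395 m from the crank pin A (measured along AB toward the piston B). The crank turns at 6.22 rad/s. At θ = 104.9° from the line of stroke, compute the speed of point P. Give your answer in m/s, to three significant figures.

ω = 6.22 rad/s.  Crank-pin speed |V_A| = rω = 0.38377 m/s, perpendicular to OA.
Rod angle: sinφ = −(r/L) sinθ ⇒ φ = -16.132°; ω_rod = −rω cosθ/√(L²−r²sin²θ) = +0.47868 rad/s.
V_P = V_A + ω_rod × AP, with AP = 0.1395 m along the rod.
Components: V_Px = −rω sinθ − a·ω_rod·sinφ = -0.35232 m/s;  V_Py = rω cosθ + a·ω_rod·cosφ = -0.034534 m/s.
|V_P| = √(V_Px² + V_Py²) = 0.354 m/s.

0.354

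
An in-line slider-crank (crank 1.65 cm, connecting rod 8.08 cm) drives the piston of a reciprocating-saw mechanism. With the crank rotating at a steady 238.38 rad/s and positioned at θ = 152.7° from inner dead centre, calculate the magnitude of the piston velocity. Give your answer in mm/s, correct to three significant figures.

ω = 238.4 rad/s
For an in-line slider-crank, x = r cosθ + √(L² − r² sin²θ), so v = −rω sinθ·[1 + r cosθ/√(L² − r² sin²θ)].
With r = 0.0165 m, L = 0.0808 m, θ = 152.7°: √(L² − r² sin²θ) = 0.080445 m.
v = −0.0165·238.4·0.45865·[1 + 0.0165·-0.88862/0.080445] = -1.4752 m/s.
|v| = 1.4752 m/s = 1475.2 mm/s.

1480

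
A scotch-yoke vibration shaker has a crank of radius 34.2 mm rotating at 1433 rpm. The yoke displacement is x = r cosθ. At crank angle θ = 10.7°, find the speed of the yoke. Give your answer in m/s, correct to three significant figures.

0.953

ω = 150.1 rad/s (from 1433 rpm).
x = r cosθ ⇒ ẋ = −rω sinθ.
|v| = rω|sinθ| = 0.0342·150.1·|sin 10.7°| = 0.95287 m/s.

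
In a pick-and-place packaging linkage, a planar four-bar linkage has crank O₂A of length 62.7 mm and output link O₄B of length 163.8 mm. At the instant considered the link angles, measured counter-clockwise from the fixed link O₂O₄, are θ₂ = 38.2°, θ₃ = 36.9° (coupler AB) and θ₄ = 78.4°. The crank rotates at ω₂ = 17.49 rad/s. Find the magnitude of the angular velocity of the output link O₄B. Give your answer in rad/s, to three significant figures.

0.229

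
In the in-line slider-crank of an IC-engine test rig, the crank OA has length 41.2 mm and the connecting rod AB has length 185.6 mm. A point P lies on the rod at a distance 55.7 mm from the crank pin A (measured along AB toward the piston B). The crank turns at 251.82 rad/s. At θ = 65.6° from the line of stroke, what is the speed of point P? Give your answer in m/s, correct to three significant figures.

10.2

ω = 251.8 rad/s.  Crank-pin speed |V_A| = rω = 10.375 m/s, perpendicular to OA.
Rod angle: sinφ = −(r/L) sinθ ⇒ φ = -11.663°; ω_rod = −rω cosθ/√(L²−r²sin²θ) = -23.579 rad/s.
V_P = V_A + ω_rod × AP, with AP = 0.0557 m along the rod.
Components: V_Px = −rω sinθ − a·ω_rod·sinφ = -9.7138 m/s;  V_Py = rω cosθ + a·ω_rod·cosφ = +2.9997 m/s.
|V_P| = √(V_Px² + V_Py²) = 10.166 m/s.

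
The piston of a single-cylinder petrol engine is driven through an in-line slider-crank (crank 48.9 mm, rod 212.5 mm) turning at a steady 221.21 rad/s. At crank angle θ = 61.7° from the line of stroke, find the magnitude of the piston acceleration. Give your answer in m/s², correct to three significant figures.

ω = 221.2 rad/s
x(θ) = r cosθ + √(L² − r² sin²θ); with ω constant, a = ω²·d²x/dθ².
d²x/dθ² = −r cosθ − r²(cos2θ)/√u − r⁴ sin²2θ/(4u^{3/2}),  u = L² − r² sin²θ = 0.0433025 m².
Substituting r = 0.0489 m, L = 0.2125 m, θ = 61.7°: d²x/dθ² = -0.016968 m.
a = ω²·d²x/dθ² = (221.2)²·(-0.016968) = -830.3 m/s²;  |a| = 830.3 m/s².

830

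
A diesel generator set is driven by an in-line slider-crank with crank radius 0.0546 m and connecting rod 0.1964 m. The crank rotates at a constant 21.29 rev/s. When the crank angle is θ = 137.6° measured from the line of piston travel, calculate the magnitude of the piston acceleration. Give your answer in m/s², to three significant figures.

691

ω = 2π·21.3 = 133.8 rad/s
x(θ) = r cosθ + √(L² − r² sin²θ); with ω constant, a = ω²·d²x/dθ².
d²x/dθ² = −r cosθ − r²(cos2θ)/√u − r⁴ sin²2θ/(4u^{3/2}),  u = L² − r² sin²θ = 0.0372175 m².
Substituting r = 0.0546 m, L = 0.1964 m, θ = 137.6°: d²x/dθ² = +0.038612 m.
a = ω²·d²x/dθ² = (133.8)²·(+0.038612) = +690.93 m/s²;  |a| = 690.93 m/s².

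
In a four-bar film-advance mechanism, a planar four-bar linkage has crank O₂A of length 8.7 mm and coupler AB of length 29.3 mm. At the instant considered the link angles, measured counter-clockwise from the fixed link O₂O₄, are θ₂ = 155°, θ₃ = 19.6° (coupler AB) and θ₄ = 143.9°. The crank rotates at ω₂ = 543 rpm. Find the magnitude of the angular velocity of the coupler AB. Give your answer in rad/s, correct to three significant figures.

ω₂ = 56.86 rad/s (from 543 rpm).
Differentiating the loop-closure r₂e^{iθ₂}+r₃e^{iθ₃}=r₁+r₄e^{iθ₄} gives r₂ω₂e^{iθ₂}+r₃ω₃e^{iθ₃}=r₄ω₄e^{iθ₄}.
Eliminating the other unknown: ω₃ = r₂ω₂ sin(θ₄−θ₂) / [r₃ sin(θ₃−θ₄)].
Numerator sine = -0.19252; denominator sine = -0.82610.
Result = 0.0087·56.86·(-0.19252) / (0.0293·(-0.82610)) = +3.9349 rad/s; magnitude 3.9349 rad/s.

3.93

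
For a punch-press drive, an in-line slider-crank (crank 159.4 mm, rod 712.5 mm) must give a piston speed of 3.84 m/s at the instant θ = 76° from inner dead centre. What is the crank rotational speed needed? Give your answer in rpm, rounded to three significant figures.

For an in-line slider-crank, |v_piston| = rω|sinθ|·[1 + r cosθ/√(L² − r² sin²θ)].
With r = 0.1594 m, L = 0.7125 m, θ = 76°: the bracketed kinematic factor |dx/dθ| = 0.16324 m.
ω = v/|dx/dθ| = 3.84/0.16324 = 23.524 rad/s.
N = 60ω/(2π) = 224.63 rpm.

225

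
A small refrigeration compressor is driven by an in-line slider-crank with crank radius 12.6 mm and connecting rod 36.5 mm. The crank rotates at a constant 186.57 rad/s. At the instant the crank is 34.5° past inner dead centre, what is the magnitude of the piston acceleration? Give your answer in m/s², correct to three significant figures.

421

ω = 186.6 rad/s
x(θ) = r cosθ + √(L² − r² sin²θ); with ω constant, a = ω²·d²x/dθ².
d²x/dθ² = −r cosθ − r²(cos2θ)/√u − r⁴ sin²2θ/(4u^{3/2}),  u = L² − r² sin²θ = 0.00128132 m².
Substituting r = 0.0126 m, L = 0.0365 m, θ = 34.5°: d²x/dθ² = -0.012093 m.
a = ω²·d²x/dθ² = (186.6)²·(-0.012093) = -420.94 m/s²;  |a| = 420.94 m/s².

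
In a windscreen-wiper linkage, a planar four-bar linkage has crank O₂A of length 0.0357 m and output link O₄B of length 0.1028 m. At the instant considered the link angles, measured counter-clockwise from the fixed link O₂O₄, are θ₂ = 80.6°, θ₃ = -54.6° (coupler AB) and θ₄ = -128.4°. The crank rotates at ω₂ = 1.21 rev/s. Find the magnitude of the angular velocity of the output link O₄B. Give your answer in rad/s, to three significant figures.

1.94

ω₂ = 7.603 rad/s (from 1.21 rev/s).
Differentiating the loop-closure r₂e^{iθ₂}+r₃e^{iθ₃}=r₁+r₄e^{iθ₄} gives r₂ω₂e^{iθ₂}+r₃ω₃e^{iθ₃}=r₄ω₄e^{iθ₄}.
Eliminating the other unknown: ω₄ = r₂ω₂ sin(θ₂−θ₃) / [r₄ sin(θ₄−θ₃)].
Numerator sine = +0.70463; denominator sine = -0.96029.
Result = 0.0357·7.603·(+0.70463) / (0.1028·(-0.96029)) = -1.9373 rad/s; magnitude 1.9373 rad/s.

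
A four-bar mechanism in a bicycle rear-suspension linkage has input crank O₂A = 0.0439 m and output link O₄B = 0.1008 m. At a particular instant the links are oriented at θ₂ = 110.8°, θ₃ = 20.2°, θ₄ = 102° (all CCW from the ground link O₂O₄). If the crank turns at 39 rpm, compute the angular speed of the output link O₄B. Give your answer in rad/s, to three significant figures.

ω₂ = 4.084 rad/s (from 39 rpm).
Differentiating the loop-closure r₂e^{iθ₂}+r₃e^{iθ₃}=r₁+r₄e^{iθ₄} gives r₂ω₂e^{iθ₂}+r₃ω₃e^{iθ₃}=r₄ω₄e^{iθ₄}.
Eliminating the other unknown: ω₄ = r₂ω₂ sin(θ₂−θ₃) / [r₄ sin(θ₄−θ₃)].
Numerator sine = +0.99995; denominator sine = +0.98978.
Result = 0.0439·4.084·(+0.99995) / (0.1008·(+0.98978)) = +1.797 rad/s; magnitude 1.797 rad/s.

1.80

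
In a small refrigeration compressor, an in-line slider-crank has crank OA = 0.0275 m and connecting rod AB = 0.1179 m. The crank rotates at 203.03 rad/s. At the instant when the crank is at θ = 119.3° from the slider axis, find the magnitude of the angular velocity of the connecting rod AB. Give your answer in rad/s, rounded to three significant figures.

ω = 203 rad/s
The rod makes angle φ with the slider axis where L sinφ = r sinθ; differentiating, L cosφ·φ̇ = r ω cosθ.
L cosφ = √(L² − r² sin²θ) = 0.11544 m.
|ω_rod| = r ω |cosθ| / √(L² − r² sin²θ) = 0.0275·203·0.48938/0.11544 = 23.67 rad/s.

23.7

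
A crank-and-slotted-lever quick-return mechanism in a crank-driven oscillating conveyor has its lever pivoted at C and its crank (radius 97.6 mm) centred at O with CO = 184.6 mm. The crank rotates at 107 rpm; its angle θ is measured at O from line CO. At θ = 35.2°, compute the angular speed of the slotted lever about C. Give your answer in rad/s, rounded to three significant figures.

3.72

ω = 11.21 rad/s (from 107 rpm).
Crank pin A relative to C: A = (d + r cosθ, r sinθ); lever angle φ = atan2(r sinθ, d + r cosθ).
Differentiating tanφ: φ̇ = rω(d cosθ + r)/(d² + r² + 2dr cosθ).
d² + r² + 2dr cosθ = |CA|² = 0.0730479 m²;  d cosθ + r = +0.24844 m.
|ω_lever| = |0.0976·11.21·+0.24844| / 0.0730479 = 3.7195 rad/s.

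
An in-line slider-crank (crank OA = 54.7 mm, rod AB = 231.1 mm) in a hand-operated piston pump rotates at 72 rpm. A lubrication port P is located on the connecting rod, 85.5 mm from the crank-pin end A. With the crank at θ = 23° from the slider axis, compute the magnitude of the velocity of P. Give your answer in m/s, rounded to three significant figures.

0.296

ω = 7.54 rad/s.  Crank-pin speed |V_A| = rω = 0.41243 m/s, perpendicular to OA.
Rod angle: sinφ = −(r/L) sinθ ⇒ φ = -5.307°; ω_rod = −rω cosθ/√(L²−r²sin²θ) = -1.6498 rad/s.
V_P = V_A + ω_rod × AP, with AP = 0.0855 m along the rod.
Components: V_Px = −rω sinθ − a·ω_rod·sinφ = -0.17419 m/s;  V_Py = rω cosθ + a·ω_rod·cosφ = +0.23919 m/s.
|V_P| = √(V_Px² + V_Py²) = 0.29589 m/s.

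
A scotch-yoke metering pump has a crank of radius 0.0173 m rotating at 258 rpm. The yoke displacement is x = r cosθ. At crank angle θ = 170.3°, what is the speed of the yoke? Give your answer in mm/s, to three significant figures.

ω = 27.02 rad/s (from 258 rpm).
x = r cosθ ⇒ ẋ = −rω sinθ.
|v| = rω|sinθ| = 0.0173·27.02·|sin 170.3°| = 0.078753 m/s = 78.753 mm/s.

78.8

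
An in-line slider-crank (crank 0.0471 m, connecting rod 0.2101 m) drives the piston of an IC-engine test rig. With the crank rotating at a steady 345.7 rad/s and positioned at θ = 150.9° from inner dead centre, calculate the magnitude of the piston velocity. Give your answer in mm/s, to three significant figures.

ω = 345.7 rad/s
For an in-line slider-crank, x = r cosθ + √(L² − r² sin²θ), so v = −rω sinθ·[1 + r cosθ/√(L² − r² sin²θ)].
With r = 0.0471 m, L = 0.2101 m, θ = 150.9°: √(L² − r² sin²θ) = 0.20885 m.
v = −0.0471·345.7·0.48634·[1 + 0.0471·-0.87377/0.20885] = -6.3583 m/s.
|v| = 6.3583 m/s = 6358.3 mm/s.

6360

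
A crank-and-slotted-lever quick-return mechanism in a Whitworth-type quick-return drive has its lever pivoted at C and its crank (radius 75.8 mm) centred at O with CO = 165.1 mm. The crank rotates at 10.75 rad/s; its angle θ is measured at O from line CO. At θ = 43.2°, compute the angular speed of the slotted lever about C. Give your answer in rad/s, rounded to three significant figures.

3.12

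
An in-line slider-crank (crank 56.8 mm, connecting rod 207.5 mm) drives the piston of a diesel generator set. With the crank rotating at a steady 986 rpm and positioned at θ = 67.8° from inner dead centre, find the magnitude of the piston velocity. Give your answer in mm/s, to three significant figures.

6010

ω = 2π·986/60 = 103.3 rad/s
For an in-line slider-crank, x = r cosθ + √(L² − r² sin²θ), so v = −rω sinθ·[1 + r cosθ/√(L² − r² sin²θ)].
With r = 0.0568 m, L = 0.2075 m, θ = 67.8°: √(L² − r² sin²θ) = 0.20073 m.
v = −0.0568·103.3·0.92587·[1 + 0.0568·0.37784/0.20073] = -6.0106 m/s.
|v| = 6.0106 m/s = 6010.6 mm/s.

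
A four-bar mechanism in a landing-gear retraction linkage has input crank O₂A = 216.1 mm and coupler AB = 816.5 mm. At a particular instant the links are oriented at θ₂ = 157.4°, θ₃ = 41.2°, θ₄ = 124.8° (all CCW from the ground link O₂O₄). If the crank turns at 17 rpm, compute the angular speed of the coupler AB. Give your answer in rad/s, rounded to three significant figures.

0.255

ω₂ = 1.78 rad/s (from 17 rpm).
Differentiating the loop-closure r₂e^{iθ₂}+r₃e^{iθ₃}=r₁+r₄e^{iθ₄} gives r₂ω₂e^{iθ₂}+r₃ω₃e^{iθ₃}=r₄ω₄e^{iθ₄}.
Eliminating the other unknown: ω₃ = r₂ω₂ sin(θ₄−θ₂) / [r₃ sin(θ₃−θ₄)].
Numerator sine = -0.53877; denominator sine = -0.99377.
Result = 0.2161·1.78·(-0.53877) / (0.8165·(-0.99377)) = +0.25544 rad/s; magnitude 0.25544 rad/s.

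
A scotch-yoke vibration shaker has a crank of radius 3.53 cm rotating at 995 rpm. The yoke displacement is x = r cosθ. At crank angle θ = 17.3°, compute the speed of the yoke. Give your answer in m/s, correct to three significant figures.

1.09

ω = 104.2 rad/s (from 995 rpm).
x = r cosθ ⇒ ẋ = −rω sinθ.
|v| = rω|sinθ| = 0.0353·104.2·|sin 17.3°| = 1.0938 m/s.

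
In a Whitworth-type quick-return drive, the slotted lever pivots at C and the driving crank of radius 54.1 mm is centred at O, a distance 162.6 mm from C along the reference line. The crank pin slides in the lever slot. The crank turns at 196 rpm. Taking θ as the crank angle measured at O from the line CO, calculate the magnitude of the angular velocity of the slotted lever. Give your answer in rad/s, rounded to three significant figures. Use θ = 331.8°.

4.89

ω = 20.53 rad/s (from 196 rpm).
Crank pin A relative to C: A = (d + r cosθ, r sinθ); lever angle φ = atan2(r sinθ, d + r cosθ).
Differentiating tanφ: φ̇ = rω(d cosθ + r)/(d² + r² + 2dr cosθ).
d² + r² + 2dr cosθ = |CA|² = 0.0448706 m²;  d cosθ + r = +0.1974 m.
|ω_lever| = |0.0541·20.53·+0.1974| / 0.0448706 = 4.885 rad/s.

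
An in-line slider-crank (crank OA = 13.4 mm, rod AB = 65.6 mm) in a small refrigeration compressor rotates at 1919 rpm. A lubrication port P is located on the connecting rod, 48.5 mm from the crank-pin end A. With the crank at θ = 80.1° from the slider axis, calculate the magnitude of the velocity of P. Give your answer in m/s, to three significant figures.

2.73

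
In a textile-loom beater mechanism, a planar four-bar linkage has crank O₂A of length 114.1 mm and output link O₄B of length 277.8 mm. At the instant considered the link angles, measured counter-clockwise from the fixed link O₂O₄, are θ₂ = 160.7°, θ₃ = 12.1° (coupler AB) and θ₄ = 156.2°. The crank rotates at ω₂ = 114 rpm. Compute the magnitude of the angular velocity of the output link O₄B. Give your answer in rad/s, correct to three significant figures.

4.36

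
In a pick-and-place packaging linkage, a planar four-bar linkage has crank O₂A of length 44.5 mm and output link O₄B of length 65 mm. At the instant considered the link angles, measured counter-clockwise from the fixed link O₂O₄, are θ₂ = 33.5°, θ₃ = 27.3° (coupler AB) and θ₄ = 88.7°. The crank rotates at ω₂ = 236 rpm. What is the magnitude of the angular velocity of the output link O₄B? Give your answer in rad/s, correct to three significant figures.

2.08

ω₂ = 24.71 rad/s (from 236 rpm).
Differentiating the loop-closure r₂e^{iθ₂}+r₃e^{iθ₃}=r₁+r₄e^{iθ₄} gives r₂ω₂e^{iθ₂}+r₃ω₃e^{iθ₃}=r₄ω₄e^{iθ₄}.
Eliminating the other unknown: ω₄ = r₂ω₂ sin(θ₂−θ₃) / [r₄ sin(θ₄−θ₃)].
Numerator sine = +0.10800; denominator sine = +0.87798.
Result = 0.0445·24.71·(+0.10800) / (0.065·(+0.87798)) = +2.0812 rad/s; magnitude 2.0812 rad/s.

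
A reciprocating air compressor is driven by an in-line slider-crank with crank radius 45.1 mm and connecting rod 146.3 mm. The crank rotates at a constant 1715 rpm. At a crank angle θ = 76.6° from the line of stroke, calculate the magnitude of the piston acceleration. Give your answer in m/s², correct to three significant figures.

80.0

ω = 2π·1715/60 = 179.6 rad/s
x(θ) = r cosθ + √(L² − r² sin²θ); with ω constant, a = ω²·d²x/dθ².
d²x/dθ² = −r cosθ − r²(cos2θ)/√u − r⁴ sin²2θ/(4u^{3/2}),  u = L² − r² sin²θ = 0.0194789 m².
Substituting r = 0.0451 m, L = 0.1463 m, θ = 76.6°: d²x/dθ² = +0.0024791 m.
a = ω²·d²x/dθ² = (179.6)²·(+0.0024791) = +79.962 m/s²;  |a| = 79.962 m/s².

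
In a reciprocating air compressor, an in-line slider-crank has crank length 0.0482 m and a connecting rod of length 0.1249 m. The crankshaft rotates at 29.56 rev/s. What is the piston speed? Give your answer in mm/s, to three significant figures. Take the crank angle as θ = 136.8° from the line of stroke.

4340

ω = 2π·29.6 = 185.7 rad/s
For an in-line slider-crank, x = r cosθ + √(L² − r² sin²θ), so v = −rω sinθ·[1 + r cosθ/√(L² − r² sin²θ)].
With r = 0.0482 m, L = 0.1249 m, θ = 136.8°: √(L² − r² sin²θ) = 0.12046 m.
v = −0.0482·185.7·0.68455·[1 + 0.0482·-0.72897/0.12046] = -4.3408 m/s.
|v| = 4.3408 m/s = 4340.8 mm/s.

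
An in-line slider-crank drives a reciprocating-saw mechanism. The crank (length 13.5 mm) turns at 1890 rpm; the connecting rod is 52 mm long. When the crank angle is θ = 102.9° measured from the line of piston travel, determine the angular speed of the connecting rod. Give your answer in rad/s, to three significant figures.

11.9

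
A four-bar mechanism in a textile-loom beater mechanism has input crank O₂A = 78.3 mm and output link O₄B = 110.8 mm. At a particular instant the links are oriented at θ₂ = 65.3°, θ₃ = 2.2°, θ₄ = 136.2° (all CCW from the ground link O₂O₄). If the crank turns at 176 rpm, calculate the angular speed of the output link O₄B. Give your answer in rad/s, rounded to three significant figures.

ω₂ = 18.43 rad/s (from 176 rpm).
Differentiating the loop-closure r₂e^{iθ₂}+r₃e^{iθ₃}=r₁+r₄e^{iθ₄} gives r₂ω₂e^{iθ₂}+r₃ω₃e^{iθ₃}=r₄ω₄e^{iθ₄}.
Eliminating the other unknown: ω₄ = r₂ω₂ sin(θ₂−θ₃) / [r₄ sin(θ₄−θ₃)].
Numerator sine = +0.89180; denominator sine = +0.71934.
Result = 0.0783·18.43·(+0.89180) / (0.1108·(+0.71934)) = +16.147 rad/s; magnitude 16.147 rad/s.

16.1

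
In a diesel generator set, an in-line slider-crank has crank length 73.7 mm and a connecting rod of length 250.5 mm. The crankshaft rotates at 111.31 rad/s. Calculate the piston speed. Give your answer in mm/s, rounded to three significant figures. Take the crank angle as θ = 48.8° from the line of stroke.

ω = 111.3 rad/s
For an in-line slider-crank, x = r cosθ + √(L² − r² sin²θ), so v = −rω sinθ·[1 + r cosθ/√(L² − r² sin²θ)].
With r = 0.0737 m, L = 0.2505 m, θ = 48.8°: √(L² − r² sin²θ) = 0.24429 m.
v = −0.0737·111.3·0.75241·[1 + 0.0737·0.65869/0.24429] = -7.3991 m/s.
|v| = 7.3991 m/s = 7399.1 mm/s.

7400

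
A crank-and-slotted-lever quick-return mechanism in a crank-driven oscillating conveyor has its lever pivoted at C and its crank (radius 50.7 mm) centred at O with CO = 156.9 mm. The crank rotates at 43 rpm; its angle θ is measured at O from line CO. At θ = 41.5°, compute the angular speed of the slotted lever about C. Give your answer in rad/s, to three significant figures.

0.982

ω = 4.503 rad/s (from 43 rpm).
Crank pin A relative to C: A = (d + r cosθ, r sinθ); lever angle φ = atan2(r sinθ, d + r cosθ).
Differentiating tanφ: φ̇ = rω(d cosθ + r)/(d² + r² + 2dr cosθ).
d² + r² + 2dr cosθ = |CA|² = 0.0391037 m²;  d cosθ + r = +0.16821 m.
|ω_lever| = |0.0507·4.503·+0.16821| / 0.0391037 = 0.98207 rad/s.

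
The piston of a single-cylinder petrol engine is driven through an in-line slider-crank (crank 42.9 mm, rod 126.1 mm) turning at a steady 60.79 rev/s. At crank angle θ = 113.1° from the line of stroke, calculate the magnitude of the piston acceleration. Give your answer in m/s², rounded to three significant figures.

ω = 2π·60.8 = 382 rad/s
x(θ) = r cosθ + √(L² − r² sin²θ); with ω constant, a = ω²·d²x/dθ².
d²x/dθ² = −r cosθ − r²(cos2θ)/√u − r⁴ sin²2θ/(4u^{3/2}),  u = L² − r² sin²θ = 0.0143441 m².
Substituting r = 0.0429 m, L = 0.1261 m, θ = 113.1°: d²x/dθ² = +0.02721 m.
a = ω²·d²x/dθ² = (382)²·(+0.02721) = +3969.7 m/s²;  |a| = 3969.7 m/s².

3970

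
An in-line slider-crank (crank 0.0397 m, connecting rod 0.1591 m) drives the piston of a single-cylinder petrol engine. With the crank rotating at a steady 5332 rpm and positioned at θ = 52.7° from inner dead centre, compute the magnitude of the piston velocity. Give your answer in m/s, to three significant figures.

ω = 2π·5332/60 = 558.4 rad/s
For an in-line slider-crank, x = r cosθ + √(L² − r² sin²θ), so v = −rω sinθ·[1 + r cosθ/√(L² − r² sin²θ)].
With r = 0.0397 m, L = 0.1591 m, θ = 52.7°: √(L² − r² sin²θ) = 0.15593 m.
v = −0.0397·558.4·0.79547·[1 + 0.0397·0.60599/0.15593] = -20.354 m/s.
|v| = 20.354 m/s.

20.4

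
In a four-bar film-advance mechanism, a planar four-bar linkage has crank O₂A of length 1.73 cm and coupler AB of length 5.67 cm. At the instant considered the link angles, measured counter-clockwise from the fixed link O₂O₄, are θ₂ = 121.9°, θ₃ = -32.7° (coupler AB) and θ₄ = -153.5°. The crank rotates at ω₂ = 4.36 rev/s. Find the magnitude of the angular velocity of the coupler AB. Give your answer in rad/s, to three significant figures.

9.69

ω₂ = 27.39 rad/s (from 4.36 rev/s).
Differentiating the loop-closure r₂e^{iθ₂}+r₃e^{iθ₃}=r₁+r₄e^{iθ₄} gives r₂ω₂e^{iθ₂}+r₃ω₃e^{iθ₃}=r₄ω₄e^{iθ₄}.
Eliminating the other unknown: ω₃ = r₂ω₂ sin(θ₄−θ₂) / [r₃ sin(θ₃−θ₄)].
Numerator sine = +0.99556; denominator sine = +0.85896.
Result = 0.0173·27.39·(+0.99556) / (0.0567·(+0.85896)) = +9.6878 rad/s; magnitude 9.6878 rad/s.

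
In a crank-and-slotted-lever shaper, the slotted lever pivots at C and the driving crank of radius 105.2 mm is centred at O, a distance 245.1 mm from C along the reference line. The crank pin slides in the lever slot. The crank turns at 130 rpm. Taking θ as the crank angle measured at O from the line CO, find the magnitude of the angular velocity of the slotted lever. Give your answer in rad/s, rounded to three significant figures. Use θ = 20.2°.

4.02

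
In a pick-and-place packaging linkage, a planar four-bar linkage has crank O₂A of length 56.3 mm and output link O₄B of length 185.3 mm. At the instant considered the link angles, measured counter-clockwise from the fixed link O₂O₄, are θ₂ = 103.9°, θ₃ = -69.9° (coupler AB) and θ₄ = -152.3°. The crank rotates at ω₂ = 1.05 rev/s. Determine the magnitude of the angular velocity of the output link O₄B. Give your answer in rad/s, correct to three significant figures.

0.218

ω₂ = 6.597 rad/s (from 1.05 rev/s).
Differentiating the loop-closure r₂e^{iθ₂}+r₃e^{iθ₃}=r₁+r₄e^{iθ₄} gives r₂ω₂e^{iθ₂}+r₃ω₃e^{iθ₃}=r₄ω₄e^{iθ₄}.
Eliminating the other unknown: ω₄ = r₂ω₂ sin(θ₂−θ₃) / [r₄ sin(θ₄−θ₃)].
Numerator sine = +0.10800; denominator sine = -0.99122.
Result = 0.0563·6.597·(+0.10800) / (0.1853·(-0.99122)) = -0.2184 rad/s; magnitude 0.2184 rad/s.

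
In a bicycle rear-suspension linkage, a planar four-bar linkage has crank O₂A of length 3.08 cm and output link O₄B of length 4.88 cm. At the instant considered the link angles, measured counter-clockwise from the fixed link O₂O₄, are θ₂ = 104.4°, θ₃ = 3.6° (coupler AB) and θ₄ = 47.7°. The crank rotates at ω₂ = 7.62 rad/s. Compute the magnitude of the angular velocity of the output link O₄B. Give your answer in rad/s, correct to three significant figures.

ω₂ = 7.62 rad/s
Differentiating the loop-closure r₂e^{iθ₂}+r₃e^{iθ₃}=r₁+r₄e^{iθ₄} gives r₂ω₂e^{iθ₂}+r₃ω₃e^{iθ₃}=r₄ω₄e^{iθ₄}.
Eliminating the other unknown: ω₄ = r₂ω₂ sin(θ₂−θ₃) / [r₄ sin(θ₄−θ₃)].
Numerator sine = +0.98229; denominator sine = +0.69591.
Result = 0.0308·7.62·(+0.98229) / (0.0488·(+0.69591)) = +6.7884 rad/s; magnitude 6.7884 rad/s.

6.79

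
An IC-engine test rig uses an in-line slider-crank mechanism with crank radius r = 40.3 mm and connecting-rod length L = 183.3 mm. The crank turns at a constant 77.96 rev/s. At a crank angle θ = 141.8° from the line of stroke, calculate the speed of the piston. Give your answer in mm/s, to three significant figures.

ω = 2π·78 = 489.8 rad/s
For an in-line slider-crank, x = r cosθ + √(L² − r² sin²θ), so v = −rω sinθ·[1 + r cosθ/√(L² − r² sin²θ)].
With r = 0.0403 m, L = 0.1833 m, θ = 141.8°: √(L² − r² sin²θ) = 0.1816 m.
v = −0.0403·489.8·0.61841·[1 + 0.0403·-0.78586/0.1816] = -10.079 m/s.
|v| = 10.079 m/s = 10079 mm/s.

10100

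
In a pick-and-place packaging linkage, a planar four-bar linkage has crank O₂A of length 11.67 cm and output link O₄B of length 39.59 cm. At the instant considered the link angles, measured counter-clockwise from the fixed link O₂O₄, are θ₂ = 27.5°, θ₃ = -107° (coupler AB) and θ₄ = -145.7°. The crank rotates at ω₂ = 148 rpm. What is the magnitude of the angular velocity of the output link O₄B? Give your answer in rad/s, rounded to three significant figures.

ω₂ = 15.5 rad/s (from 148 rpm).
Differentiating the loop-closure r₂e^{iθ₂}+r₃e^{iθ₃}=r₁+r₄e^{iθ₄} gives r₂ω₂e^{iθ₂}+r₃ω₃e^{iθ₃}=r₄ω₄e^{iθ₄}.
Eliminating the other unknown: ω₄ = r₂ω₂ sin(θ₂−θ₃) / [r₄ sin(θ₄−θ₃)].
Numerator sine = +0.71325; denominator sine = -0.62524.
Result = 0.1167·15.5·(+0.71325) / (0.3959·(-0.62524)) = -5.2116 rad/s; magnitude 5.2116 rad/s.

5.21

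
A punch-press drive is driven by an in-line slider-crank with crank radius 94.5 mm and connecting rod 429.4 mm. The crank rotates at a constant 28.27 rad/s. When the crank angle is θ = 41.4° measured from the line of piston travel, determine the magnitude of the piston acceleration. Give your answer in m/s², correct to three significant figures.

59.0

ω = 28.27 rad/s
x(θ) = r cosθ + √(L² − r² sin²θ); with ω constant, a = ω²·d²x/dθ².
d²x/dθ² = −r cosθ − r²(cos2θ)/√u − r⁴ sin²2θ/(4u^{3/2}),  u = L² − r² sin²θ = 0.180479 m².
Substituting r = 0.0945 m, L = 0.4294 m, θ = 41.4°: d²x/dθ² = -0.073776 m.
a = ω²·d²x/dθ² = (28.27)²·(-0.073776) = -58.961 m/s²;  |a| = 58.961 m/s².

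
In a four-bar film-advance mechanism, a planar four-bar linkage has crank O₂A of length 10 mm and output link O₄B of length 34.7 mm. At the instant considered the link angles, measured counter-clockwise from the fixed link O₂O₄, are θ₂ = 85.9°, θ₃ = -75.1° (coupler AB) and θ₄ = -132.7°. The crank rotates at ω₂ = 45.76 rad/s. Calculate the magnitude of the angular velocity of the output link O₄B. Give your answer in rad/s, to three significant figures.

ω₂ = 45.76 rad/s
Differentiating the loop-closure r₂e^{iθ₂}+r₃e^{iθ₃}=r₁+r₄e^{iθ₄} gives r₂ω₂e^{iθ₂}+r₃ω₃e^{iθ₃}=r₄ω₄e^{iθ₄}.
Eliminating the other unknown: ω₄ = r₂ω₂ sin(θ₂−θ₃) / [r₄ sin(θ₄−θ₃)].
Numerator sine = +0.32557; denominator sine = -0.84433.
Result = 0.01·45.76·(+0.32557) / (0.0347·(-0.84433)) = -5.085 rad/s; magnitude 5.085 rad/s.

5.08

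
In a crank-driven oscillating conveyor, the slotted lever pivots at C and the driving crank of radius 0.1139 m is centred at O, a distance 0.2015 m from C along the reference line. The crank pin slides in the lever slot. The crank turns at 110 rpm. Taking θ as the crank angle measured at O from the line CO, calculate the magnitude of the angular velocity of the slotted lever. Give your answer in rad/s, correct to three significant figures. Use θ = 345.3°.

4.14

ω = 11.52 rad/s (from 110 rpm).
Crank pin A relative to C: A = (d + r cosθ, r sinθ); lever angle φ = atan2(r sinθ, d + r cosθ).
Differentiating tanφ: φ̇ = rω(d cosθ + r)/(d² + r² + 2dr cosθ).
d² + r² + 2dr cosθ = |CA|² = 0.0979747 m²;  d cosθ + r = +0.3088 m.
|ω_lever| = |0.1139·11.52·+0.3088| / 0.0979747 = 4.1354 rad/s.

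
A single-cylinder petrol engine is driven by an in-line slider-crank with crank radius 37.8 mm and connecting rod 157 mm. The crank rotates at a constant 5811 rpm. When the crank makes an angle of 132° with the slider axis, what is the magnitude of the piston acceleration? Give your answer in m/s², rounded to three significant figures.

9670

ω = 2π·5811/60 = 608.5 rad/s
x(θ) = r cosθ + √(L² − r² sin²θ); with ω constant, a = ω²·d²x/dθ².
d²x/dθ² = −r cosθ − r²(cos2θ)/√u − r⁴ sin²2θ/(4u^{3/2}),  u = L² − r² sin²θ = 0.0238599 m².
Substituting r = 0.0378 m, L = 0.157 m, θ = 132°: d²x/dθ² = +0.026123 m.
a = ω²·d²x/dθ² = (608.5)²·(+0.026123) = +9673.5 m/s²;  |a| = 9673.5 m/s².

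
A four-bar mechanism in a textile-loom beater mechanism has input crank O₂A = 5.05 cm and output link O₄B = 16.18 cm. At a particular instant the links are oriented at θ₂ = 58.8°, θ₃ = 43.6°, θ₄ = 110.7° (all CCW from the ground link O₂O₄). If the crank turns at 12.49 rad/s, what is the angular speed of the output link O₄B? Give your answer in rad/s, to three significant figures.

1.11

ω₂ = 12.49 rad/s
Differentiating the loop-closure r₂e^{iθ₂}+r₃e^{iθ₃}=r₁+r₄e^{iθ₄} gives r₂ω₂e^{iθ₂}+r₃ω₃e^{iθ₃}=r₄ω₄e^{iθ₄}.
Eliminating the other unknown: ω₄ = r₂ω₂ sin(θ₂−θ₃) / [r₄ sin(θ₄−θ₃)].
Numerator sine = +0.26219; denominator sine = +0.92119.
Result = 0.0505·12.49·(+0.26219) / (0.1618·(+0.92119)) = +1.1095 rad/s; magnitude 1.1095 rad/s.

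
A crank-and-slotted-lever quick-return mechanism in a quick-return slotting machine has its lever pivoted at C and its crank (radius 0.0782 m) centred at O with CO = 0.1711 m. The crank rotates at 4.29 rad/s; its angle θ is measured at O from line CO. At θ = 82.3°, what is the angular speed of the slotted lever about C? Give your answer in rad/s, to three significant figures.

0.870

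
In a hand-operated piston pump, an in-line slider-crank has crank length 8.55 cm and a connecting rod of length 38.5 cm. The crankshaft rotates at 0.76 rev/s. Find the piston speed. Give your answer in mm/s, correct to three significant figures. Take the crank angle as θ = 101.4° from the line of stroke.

ω = 2π·0.76 = 4.775 rad/s
For an in-line slider-crank, x = r cosθ + √(L² − r² sin²θ), so v = −rω sinθ·[1 + r cosθ/√(L² − r² sin²θ)].
With r = 0.0855 m, L = 0.385 m, θ = 101.4°: √(L² − r² sin²θ) = 0.37577 m.
v = −0.0855·4.775·0.98027·[1 + 0.0855·-0.19766/0.37577] = -0.38223 m/s.
|v| = 0.38223 m/s = 382.23 mm/s.

382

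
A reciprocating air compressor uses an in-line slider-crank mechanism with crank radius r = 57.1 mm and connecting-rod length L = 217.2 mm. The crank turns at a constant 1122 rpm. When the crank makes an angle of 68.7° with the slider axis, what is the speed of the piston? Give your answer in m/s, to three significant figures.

ω = 2π·1122/60 = 117.5 rad/s
For an in-line slider-crank, x = r cosθ + √(L² − r² sin²θ), so v = −rω sinθ·[1 + r cosθ/√(L² − r² sin²θ)].
With r = 0.0571 m, L = 0.2172 m, θ = 68.7°: √(L² − r² sin²θ) = 0.21058 m.
v = −0.0571·117.5·0.93169·[1 + 0.0571·0.36325/0.21058] = -6.8664 m/s.
|v| = 6.8664 m/s.

6.87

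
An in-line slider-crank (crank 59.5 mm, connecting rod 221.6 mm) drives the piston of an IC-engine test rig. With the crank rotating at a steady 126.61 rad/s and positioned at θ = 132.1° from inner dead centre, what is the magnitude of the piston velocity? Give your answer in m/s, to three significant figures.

4.56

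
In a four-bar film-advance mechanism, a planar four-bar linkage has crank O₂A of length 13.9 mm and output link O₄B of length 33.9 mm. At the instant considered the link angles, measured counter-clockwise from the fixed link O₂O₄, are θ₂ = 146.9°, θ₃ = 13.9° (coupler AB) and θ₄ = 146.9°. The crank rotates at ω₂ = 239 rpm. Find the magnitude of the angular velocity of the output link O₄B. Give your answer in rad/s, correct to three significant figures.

10.3

ω₂ = 25.03 rad/s (from 239 rpm).
Differentiating the loop-closure r₂e^{iθ₂}+r₃e^{iθ₃}=r₁+r₄e^{iθ₄} gives r₂ω₂e^{iθ₂}+r₃ω₃e^{iθ₃}=r₄ω₄e^{iθ₄}.
Eliminating the other unknown: ω₄ = r₂ω₂ sin(θ₂−θ₃) / [r₄ sin(θ₄−θ₃)].
Numerator sine = +0.73135; denominator sine = +0.73135.
Result = 0.0139·25.03·(+0.73135) / (0.0339·(+0.73135)) = +10.262 rad/s; magnitude 10.262 rad/s.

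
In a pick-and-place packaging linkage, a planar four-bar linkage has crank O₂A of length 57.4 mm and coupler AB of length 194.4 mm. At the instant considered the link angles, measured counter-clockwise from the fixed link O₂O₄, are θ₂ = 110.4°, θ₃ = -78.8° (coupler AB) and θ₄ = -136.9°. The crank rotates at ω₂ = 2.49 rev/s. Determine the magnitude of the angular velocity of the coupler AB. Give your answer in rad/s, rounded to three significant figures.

5.02

ω₂ = 15.65 rad/s (from 2.49 rev/s).
Differentiating the loop-closure r₂e^{iθ₂}+r₃e^{iθ₃}=r₁+r₄e^{iθ₄} gives r₂ω₂e^{iθ₂}+r₃ω₃e^{iθ₃}=r₄ω₄e^{iθ₄}.
Eliminating the other unknown: ω₃ = r₂ω₂ sin(θ₄−θ₂) / [r₃ sin(θ₃−θ₄)].
Numerator sine = +0.92254; denominator sine = +0.84897.
Result = 0.0574·15.65·(+0.92254) / (0.1944·(+0.84897)) = +5.0198 rad/s; magnitude 5.0198 rad/s.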